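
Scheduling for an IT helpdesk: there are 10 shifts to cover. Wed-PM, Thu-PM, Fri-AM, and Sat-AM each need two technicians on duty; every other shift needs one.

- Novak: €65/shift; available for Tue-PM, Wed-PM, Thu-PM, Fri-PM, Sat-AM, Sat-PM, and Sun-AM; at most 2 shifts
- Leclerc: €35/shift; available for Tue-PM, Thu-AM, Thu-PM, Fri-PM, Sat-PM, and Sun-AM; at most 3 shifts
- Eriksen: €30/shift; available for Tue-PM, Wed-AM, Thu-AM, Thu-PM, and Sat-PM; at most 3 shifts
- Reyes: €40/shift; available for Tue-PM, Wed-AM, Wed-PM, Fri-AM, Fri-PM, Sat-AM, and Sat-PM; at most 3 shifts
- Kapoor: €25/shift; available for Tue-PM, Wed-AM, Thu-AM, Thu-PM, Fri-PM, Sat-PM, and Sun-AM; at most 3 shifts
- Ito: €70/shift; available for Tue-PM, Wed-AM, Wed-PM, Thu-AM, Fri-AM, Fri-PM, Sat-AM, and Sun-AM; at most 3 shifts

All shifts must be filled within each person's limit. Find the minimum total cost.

Fri-AM can only be covered by Reyes and Ito, so that assignment is forced.
Picking the cheapest available technician for each shift independently would cost €525, but that ignores the shift limits.
An optimal schedule: Tue-PM→Eriksen, Wed-AM→Kapoor, Wed-PM→Reyes+Novak, Thu-AM→Kapoor, Thu-PM→Eriksen+Leclerc, Fri-AM→Reyes+Ito, Fri-PM→Leclerc, Sat-AM→Reyes+Novak, Sat-PM→Eriksen, Sun-AM→Kapoor.
Total: 30 + 25 + 40 + 65 + 25 + 30 + 35 + 40 + 70 + 35 + 40 + 65 + 30 + 25 = €555.

€555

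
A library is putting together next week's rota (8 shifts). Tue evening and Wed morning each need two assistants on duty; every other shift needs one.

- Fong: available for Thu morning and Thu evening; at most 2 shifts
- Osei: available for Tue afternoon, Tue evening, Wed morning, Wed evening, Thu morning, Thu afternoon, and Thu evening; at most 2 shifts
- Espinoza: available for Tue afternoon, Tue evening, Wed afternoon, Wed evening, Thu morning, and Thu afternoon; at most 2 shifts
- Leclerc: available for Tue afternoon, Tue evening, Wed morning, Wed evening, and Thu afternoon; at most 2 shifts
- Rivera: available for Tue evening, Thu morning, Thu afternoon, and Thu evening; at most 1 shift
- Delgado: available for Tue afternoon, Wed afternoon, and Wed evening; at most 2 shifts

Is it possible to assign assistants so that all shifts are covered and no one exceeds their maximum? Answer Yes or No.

Wed morning can only be covered by Osei and Leclerc, so that assignment is forced.
One valid schedule: Tue afternoon→Osei, Tue evening→Leclerc+Rivera, Wed morning→Osei+Leclerc, Wed afternoon→Espinoza, Wed evening→Delgado, Thu morning→Fong, Thu afternoon→Espinoza, Thu evening→Fong.
Loads: Fong 2/2, Osei 2/2, Espinoza 2/2, Leclerc 2/2, Rivera 1/1, Delgado 1/2 — all within limits.

Yes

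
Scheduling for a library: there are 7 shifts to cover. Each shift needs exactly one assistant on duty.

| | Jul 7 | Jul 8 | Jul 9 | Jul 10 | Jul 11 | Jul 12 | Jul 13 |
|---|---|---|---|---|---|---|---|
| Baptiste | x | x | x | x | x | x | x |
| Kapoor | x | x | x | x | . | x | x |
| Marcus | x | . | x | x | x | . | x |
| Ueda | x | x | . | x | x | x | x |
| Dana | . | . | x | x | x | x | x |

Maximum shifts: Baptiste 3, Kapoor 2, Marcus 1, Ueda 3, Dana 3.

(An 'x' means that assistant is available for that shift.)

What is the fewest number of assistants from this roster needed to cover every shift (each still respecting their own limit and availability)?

3

7 slots to fill and no one can take more than 3, so at least ⌈7/3⌉ = 3 assistants are needed.
Baptiste, Kapoor, and Ueda alone can cover everything: Jul 7→Baptiste, Jul 8→Kapoor, Jul 9→Baptiste, Jul 10→Kapoor, Jul 11→Baptiste, Jul 12→Ueda, Jul 13→Ueda.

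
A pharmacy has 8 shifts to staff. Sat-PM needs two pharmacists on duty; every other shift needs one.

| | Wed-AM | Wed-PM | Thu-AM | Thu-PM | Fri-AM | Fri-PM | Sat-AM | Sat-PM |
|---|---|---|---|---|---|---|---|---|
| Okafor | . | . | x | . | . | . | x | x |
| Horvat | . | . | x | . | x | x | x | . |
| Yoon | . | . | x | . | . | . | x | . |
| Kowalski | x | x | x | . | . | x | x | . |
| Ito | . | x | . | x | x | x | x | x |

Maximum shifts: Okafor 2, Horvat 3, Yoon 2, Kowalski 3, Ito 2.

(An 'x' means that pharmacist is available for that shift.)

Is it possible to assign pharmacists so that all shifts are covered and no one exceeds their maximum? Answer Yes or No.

Wed-AM can only be covered by Kowalski, so that assignment is forced.
Thu-PM can only be covered by Ito, so that assignment is forced.
Sat-PM can only be covered by Okafor and Ito, so that assignment is forced.
One valid schedule: Wed-AM→Kowalski, Wed-PM→Kowalski, Thu-AM→Okafor, Thu-PM→Ito, Fri-AM→Horvat, Fri-PM→Horvat, Sat-AM→Horvat, Sat-PM→Okafor+Ito.
Loads: Okafor 2/2, Horvat 3/3, Yoon 0/2, Kowalski 2/3, Ito 2/2 — all within limits.

Yes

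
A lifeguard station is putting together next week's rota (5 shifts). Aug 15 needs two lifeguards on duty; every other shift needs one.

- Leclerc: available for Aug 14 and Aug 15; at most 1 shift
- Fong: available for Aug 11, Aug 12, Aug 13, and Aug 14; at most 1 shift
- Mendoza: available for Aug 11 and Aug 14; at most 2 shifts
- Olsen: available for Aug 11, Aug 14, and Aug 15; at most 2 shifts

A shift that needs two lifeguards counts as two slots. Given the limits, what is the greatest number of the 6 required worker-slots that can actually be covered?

Total capacity across all lifeguards is 1+1+2+2 = 6, and 6 slots are needed, so at most 6 can be filled.
Shifts {Aug 12, Aug 13} need 2 slots but only Fong are available for them, supplying at most 1 — so at least 1 slot must go unfilled.
An assignment achieving 5: Aug 11→Mendoza, Aug 12→Fong, Aug 14→Mendoza, Aug 15→Leclerc+Olsen.
Loads: Leclerc 1/1, Fong 1/1, Mendoza 2/2, Olsen 1/2.

5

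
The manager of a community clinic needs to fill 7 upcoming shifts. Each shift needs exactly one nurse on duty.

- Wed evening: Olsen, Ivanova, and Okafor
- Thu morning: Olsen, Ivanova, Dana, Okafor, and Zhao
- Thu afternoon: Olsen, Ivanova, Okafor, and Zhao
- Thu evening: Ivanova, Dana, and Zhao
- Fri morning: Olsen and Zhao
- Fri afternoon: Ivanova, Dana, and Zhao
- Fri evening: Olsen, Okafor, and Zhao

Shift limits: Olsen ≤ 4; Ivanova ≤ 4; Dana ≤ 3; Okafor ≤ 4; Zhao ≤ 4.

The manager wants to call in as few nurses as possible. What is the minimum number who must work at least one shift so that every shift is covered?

2

7 slots to fill and no one can take more than 4, so at least ⌈7/4⌉ = 2 nurses are needed.
Olsen and Ivanova alone can cover everything: Wed evening→Olsen, Thu morning→Olsen, Thu afternoon→Ivanova, Thu evening→Ivanova, Fri morning→Olsen, Fri afternoon→Ivanova, Fri evening→Olsen.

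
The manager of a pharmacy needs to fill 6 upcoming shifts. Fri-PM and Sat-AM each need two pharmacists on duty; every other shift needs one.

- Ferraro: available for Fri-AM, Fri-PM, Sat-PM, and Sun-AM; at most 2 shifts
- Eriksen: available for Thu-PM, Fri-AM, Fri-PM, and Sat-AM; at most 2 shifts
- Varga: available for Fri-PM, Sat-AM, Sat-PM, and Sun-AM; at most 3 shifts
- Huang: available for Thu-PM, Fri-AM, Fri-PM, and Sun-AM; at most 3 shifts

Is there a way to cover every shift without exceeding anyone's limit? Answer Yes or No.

Yes

Sat-AM can only be covered by Eriksen and Varga, so that assignment is forced.
One valid schedule: Thu-PM→Eriksen, Fri-AM→Ferraro, Fri-PM→Varga+Huang, Sat-AM→Eriksen+Varga, Sat-PM→Ferraro, Sun-AM→Varga.
Loads: Ferraro 2/2, Eriksen 2/2, Varga 3/3, Huang 1/3 — all within limits.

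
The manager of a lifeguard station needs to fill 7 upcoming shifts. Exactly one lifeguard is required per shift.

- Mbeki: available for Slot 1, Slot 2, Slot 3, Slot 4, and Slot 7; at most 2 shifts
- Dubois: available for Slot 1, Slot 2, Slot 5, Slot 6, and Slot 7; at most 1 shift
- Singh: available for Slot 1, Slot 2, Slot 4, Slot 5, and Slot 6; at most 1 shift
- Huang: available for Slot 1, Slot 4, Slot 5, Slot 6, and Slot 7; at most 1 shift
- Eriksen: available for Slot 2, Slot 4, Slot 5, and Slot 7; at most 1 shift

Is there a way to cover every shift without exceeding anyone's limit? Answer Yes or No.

Total capacity is 2+1+1+1+1 = 6 but 7 worker-slots are needed — infeasible.

No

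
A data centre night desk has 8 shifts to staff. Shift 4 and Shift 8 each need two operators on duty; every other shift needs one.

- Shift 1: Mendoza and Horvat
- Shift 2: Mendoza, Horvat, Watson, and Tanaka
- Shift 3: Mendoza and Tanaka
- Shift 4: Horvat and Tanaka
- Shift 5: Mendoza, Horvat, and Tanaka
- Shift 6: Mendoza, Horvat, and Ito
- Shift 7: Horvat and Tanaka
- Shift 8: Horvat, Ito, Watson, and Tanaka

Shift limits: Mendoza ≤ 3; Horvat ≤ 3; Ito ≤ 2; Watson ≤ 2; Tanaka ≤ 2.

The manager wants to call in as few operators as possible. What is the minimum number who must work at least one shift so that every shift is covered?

4

10 slots to fill and no one can take more than 3, so at least ⌈10/3⌉ = 4 operators are needed.
Mendoza, Horvat, Ito, and Tanaka alone can cover everything: Shift 1→Mendoza, Shift 2→Mendoza, Shift 3→Mendoza, Shift 4→Horvat+Tanaka, Shift 5→Horvat, Shift 6→Ito, Shift 7→Horvat, Shift 8→Ito+Tanaka.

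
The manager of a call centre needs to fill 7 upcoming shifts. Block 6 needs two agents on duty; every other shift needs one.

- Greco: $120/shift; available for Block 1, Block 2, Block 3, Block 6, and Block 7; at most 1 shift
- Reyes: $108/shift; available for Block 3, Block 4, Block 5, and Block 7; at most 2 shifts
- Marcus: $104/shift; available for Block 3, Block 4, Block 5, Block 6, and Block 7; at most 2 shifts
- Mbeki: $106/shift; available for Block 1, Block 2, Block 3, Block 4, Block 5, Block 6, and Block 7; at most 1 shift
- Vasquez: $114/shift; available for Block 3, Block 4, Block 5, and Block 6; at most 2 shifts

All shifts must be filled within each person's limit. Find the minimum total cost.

$878

Picking the cheapest available agent for each shift independently would cost $838, but that ignores the shift limits.
An optimal schedule: Block 1→Greco, Block 2→Mbeki, Block 3→Vasquez, Block 4→Reyes, Block 5→Reyes, Block 6→Marcus+Vasquez, Block 7→Marcus.
Total: 120 + 106 + 114 + 108 + 108 + 104 + 114 + 104 = $878.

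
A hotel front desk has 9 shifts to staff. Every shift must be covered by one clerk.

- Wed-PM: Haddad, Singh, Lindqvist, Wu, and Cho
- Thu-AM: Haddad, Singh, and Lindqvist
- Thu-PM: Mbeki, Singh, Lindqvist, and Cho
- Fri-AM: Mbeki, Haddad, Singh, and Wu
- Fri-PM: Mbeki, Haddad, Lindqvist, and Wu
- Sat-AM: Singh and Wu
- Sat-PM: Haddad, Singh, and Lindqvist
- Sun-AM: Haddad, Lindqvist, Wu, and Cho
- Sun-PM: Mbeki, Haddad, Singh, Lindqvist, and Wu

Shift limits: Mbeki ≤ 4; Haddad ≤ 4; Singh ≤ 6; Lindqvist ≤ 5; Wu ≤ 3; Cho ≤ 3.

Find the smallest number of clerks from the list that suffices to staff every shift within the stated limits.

9 slots to fill and no one can take more than 6, so at least ⌈9/6⌉ = 2 clerks are needed.
Haddad and Singh alone can cover everything: Wed-PM→Haddad, Thu-AM→Haddad, Thu-PM→Singh, Fri-AM→Singh, Fri-PM→Haddad, Sat-AM→Singh, Sat-PM→Singh, Sun-AM→Haddad, Sun-PM→Singh.

2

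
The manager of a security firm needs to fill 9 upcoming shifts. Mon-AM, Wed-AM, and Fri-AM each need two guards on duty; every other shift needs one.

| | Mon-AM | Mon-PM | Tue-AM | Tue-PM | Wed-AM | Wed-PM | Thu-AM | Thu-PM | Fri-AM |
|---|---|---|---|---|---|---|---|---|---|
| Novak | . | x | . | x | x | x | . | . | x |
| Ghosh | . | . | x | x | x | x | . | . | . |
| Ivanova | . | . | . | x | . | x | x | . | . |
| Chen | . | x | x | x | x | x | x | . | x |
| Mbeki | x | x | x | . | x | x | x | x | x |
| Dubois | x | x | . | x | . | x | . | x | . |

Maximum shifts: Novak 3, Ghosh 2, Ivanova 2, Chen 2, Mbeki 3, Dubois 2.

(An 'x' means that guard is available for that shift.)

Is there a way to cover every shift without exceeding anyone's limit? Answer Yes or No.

Yes

Mon-AM can only be covered by Mbeki and Dubois, so that assignment is forced.
One valid schedule: Mon-AM→Mbeki+Dubois, Mon-PM→Novak, Tue-AM→Ghosh, Tue-PM→Novak, Wed-AM→Ghosh+Chen, Wed-PM→Ivanova, Thu-AM→Ivanova, Thu-PM→Mbeki, Fri-AM→Novak+Chen.
Loads: Novak 3/3, Ghosh 2/2, Ivanova 2/2, Chen 2/2, Mbeki 2/3, Dubois 1/2 — all within limits.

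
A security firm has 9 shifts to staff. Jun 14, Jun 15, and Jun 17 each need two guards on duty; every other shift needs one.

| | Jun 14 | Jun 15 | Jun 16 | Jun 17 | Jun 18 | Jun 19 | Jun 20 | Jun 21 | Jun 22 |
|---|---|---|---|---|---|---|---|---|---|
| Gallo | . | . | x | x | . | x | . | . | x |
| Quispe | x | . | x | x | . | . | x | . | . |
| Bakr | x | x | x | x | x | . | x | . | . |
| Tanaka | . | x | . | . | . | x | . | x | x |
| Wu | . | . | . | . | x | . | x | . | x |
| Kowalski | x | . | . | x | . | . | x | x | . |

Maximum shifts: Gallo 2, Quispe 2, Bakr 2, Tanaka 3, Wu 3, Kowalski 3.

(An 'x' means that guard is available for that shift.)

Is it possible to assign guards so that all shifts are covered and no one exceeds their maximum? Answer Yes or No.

Yes

Jun 15 can only be covered by Bakr and Tanaka, so that assignment is forced.
One valid schedule: Jun 14→Quispe+Kowalski, Jun 15→Bakr+Tanaka, Jun 16→Gallo, Jun 17→Quispe+Kowalski, Jun 18→Bakr, Jun 19→Gallo, Jun 20→Wu, Jun 21→Tanaka, Jun 22→Tanaka.
Loads: Gallo 2/2, Quispe 2/2, Bakr 2/2, Tanaka 3/3, Wu 1/3, Kowalski 2/3 — all within limits.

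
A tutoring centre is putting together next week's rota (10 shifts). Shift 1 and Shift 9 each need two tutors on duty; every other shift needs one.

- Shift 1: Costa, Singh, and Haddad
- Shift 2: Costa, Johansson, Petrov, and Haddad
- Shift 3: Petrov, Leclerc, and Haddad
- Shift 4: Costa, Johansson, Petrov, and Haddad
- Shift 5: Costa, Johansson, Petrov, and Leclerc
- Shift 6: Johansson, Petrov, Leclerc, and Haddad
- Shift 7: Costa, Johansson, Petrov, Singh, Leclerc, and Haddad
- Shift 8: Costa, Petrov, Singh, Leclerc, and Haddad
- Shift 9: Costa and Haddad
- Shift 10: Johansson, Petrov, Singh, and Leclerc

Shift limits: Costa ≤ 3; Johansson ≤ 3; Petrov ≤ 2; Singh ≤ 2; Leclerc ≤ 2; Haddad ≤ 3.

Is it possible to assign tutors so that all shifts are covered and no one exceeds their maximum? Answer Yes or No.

Shift 9 can only be covered by Costa and Haddad, so that assignment is forced.
One valid schedule: Shift 1→Costa+Singh, Shift 2→Costa, Shift 3→Petrov, Shift 4→Johansson, Shift 5→Johansson, Shift 6→Johansson, Shift 7→Leclerc, Shift 8→Singh, Shift 9→Costa+Haddad, Shift 10→Petrov.
Loads: Costa 3/3, Johansson 3/3, Petrov 2/2, Singh 2/2, Leclerc 1/2, Haddad 1/3 — all within limits.

Yes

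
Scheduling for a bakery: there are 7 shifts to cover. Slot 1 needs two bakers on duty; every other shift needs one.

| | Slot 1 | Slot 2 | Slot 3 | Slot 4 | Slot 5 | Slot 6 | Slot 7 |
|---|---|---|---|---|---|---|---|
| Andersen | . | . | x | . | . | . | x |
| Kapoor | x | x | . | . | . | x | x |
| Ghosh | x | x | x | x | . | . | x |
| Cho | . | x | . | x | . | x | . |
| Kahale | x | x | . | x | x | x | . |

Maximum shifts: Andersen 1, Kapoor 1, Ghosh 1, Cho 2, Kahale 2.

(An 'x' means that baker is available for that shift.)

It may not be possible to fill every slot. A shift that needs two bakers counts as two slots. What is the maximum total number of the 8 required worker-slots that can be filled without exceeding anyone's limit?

7

Total capacity across all bakers is 1+1+1+2+2 = 7, and 8 slots are needed, so at most 7 can be filled.
An assignment achieving 7: Slot 1→Kapoor+Ghosh, Slot 2→Kahale, Slot 3→Andersen, Slot 4→Cho, Slot 5→Kahale, Slot 6→Cho.
Loads: Andersen 1/1, Kapoor 1/1, Ghosh 1/1, Cho 2/2, Kahale 2/2.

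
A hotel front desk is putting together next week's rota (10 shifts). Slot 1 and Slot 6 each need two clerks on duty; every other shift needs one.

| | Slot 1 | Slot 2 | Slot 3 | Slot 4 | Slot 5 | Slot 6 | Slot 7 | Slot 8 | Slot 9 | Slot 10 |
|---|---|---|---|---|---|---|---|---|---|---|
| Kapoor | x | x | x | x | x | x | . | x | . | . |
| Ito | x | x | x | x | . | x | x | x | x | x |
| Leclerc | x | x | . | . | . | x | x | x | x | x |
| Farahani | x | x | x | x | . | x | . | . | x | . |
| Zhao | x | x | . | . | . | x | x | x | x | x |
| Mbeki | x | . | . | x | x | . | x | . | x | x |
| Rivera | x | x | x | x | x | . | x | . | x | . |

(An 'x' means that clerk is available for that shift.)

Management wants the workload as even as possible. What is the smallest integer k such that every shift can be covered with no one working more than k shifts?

2

With 7 clerks and 12 worker-slots to fill, someone must work at least ⌈12/7⌉ = 2 shifts, so k ≥ 2.
k = 2 works: Slot 1→Mbeki+Rivera, Slot 2→Leclerc, Slot 3→Kapoor, Slot 4→Farahani, Slot 5→Kapoor, Slot 6→Farahani+Zhao, Slot 7→Leclerc, Slot 8→Ito, Slot 9→Zhao, Slot 10→Ito.
Loads: Kapoor 2, Ito 2, Leclerc 2, Farahani 2, Zhao 2, Mbeki 1, Rivera 1 — all ≤ 2.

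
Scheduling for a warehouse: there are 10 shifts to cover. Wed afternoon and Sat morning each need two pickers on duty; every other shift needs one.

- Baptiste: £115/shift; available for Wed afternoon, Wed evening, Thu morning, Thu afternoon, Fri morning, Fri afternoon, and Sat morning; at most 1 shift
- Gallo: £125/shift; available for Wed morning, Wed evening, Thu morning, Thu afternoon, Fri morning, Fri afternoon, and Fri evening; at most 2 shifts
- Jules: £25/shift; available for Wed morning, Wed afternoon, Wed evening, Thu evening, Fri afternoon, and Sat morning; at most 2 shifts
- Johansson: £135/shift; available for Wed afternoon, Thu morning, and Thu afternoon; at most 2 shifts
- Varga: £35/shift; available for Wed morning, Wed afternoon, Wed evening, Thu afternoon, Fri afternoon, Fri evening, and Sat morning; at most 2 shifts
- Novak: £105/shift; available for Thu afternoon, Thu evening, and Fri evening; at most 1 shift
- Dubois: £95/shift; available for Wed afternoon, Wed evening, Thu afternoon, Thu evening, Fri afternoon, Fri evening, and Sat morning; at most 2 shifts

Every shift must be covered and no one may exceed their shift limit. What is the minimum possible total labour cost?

£1050

Picking the cheapest available picker for each shift independently would cost £520, but that ignores the shift limits.
An optimal schedule: Wed morning→Gallo, Wed afternoon→Johansson+Dubois, Wed evening→Jules, Thu morning→Gallo, Thu afternoon→Johansson, Thu evening→Jules, Fri morning→Baptiste, Fri afternoon→Varga, Fri evening→Novak, Sat morning→Varga+Dubois.
Total: 125 + 135 + 95 + 25 + 125 + 135 + 25 + 115 + 35 + 105 + 35 + 95 = £1050.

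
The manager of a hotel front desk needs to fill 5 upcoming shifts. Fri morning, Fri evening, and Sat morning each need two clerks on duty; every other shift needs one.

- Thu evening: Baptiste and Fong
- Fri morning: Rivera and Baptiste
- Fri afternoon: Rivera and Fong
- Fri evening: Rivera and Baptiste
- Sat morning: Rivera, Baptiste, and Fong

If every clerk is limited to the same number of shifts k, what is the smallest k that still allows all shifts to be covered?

3

With 3 clerks and 8 worker-slots to fill, someone must work at least ⌈8/3⌉ = 3 shifts, so k ≥ 3.
k = 3 works: Thu evening→Baptiste, Fri morning→Rivera+Baptiste, Fri afternoon→Fong, Fri evening→Rivera+Baptiste, Sat morning→Rivera+Fong.
Loads: Rivera 3, Baptiste 3, Fong 2 — all ≤ 3.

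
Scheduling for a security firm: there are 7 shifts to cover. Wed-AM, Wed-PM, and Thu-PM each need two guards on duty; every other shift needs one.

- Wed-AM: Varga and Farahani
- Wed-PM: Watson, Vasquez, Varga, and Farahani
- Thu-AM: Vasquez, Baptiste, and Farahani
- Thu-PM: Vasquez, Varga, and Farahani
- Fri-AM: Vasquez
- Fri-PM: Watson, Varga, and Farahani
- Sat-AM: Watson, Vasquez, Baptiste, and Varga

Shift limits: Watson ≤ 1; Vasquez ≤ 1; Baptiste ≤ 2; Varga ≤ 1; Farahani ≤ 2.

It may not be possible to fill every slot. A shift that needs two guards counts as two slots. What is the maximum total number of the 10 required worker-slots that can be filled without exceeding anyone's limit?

Total capacity across all guards is 1+1+2+1+2 = 7, and 10 slots are needed, so at most 7 can be filled.
An assignment achieving 7: Wed-AM→Varga+Farahani, Thu-AM→Baptiste, Thu-PM→Farahani, Fri-AM→Vasquez, Fri-PM→Watson, Sat-AM→Baptiste.
Loads: Watson 1/1, Vasquez 1/1, Baptiste 2/2, Varga 1/1, Farahani 2/2.

7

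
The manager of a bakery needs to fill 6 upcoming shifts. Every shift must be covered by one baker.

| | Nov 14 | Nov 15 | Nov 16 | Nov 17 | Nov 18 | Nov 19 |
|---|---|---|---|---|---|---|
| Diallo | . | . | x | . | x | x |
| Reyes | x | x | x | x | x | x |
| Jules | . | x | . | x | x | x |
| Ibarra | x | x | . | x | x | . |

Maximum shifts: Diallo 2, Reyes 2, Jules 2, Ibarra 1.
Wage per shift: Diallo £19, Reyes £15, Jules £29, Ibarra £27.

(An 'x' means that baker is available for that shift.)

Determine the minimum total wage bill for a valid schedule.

£124

Picking the cheapest available baker for each shift independently would cost £90, but that ignores the shift limits.
An optimal schedule: Nov 14→Reyes, Nov 15→Ibarra, Nov 16→Reyes, Nov 17→Jules, Nov 18→Diallo, Nov 19→Diallo.
Total: 15 + 27 + 15 + 29 + 19 + 19 = £124.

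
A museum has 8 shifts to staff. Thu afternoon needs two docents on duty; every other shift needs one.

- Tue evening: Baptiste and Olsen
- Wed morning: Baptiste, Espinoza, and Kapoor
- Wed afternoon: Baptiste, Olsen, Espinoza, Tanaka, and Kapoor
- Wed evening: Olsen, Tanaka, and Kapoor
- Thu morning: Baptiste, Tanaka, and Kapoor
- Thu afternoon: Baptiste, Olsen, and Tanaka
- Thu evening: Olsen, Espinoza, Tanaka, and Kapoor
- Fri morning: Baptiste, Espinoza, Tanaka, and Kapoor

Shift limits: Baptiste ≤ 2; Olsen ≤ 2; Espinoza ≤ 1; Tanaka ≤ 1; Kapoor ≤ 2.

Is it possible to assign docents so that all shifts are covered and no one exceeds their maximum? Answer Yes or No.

No

Total capacity is 2+2+1+1+2 = 8 but 9 worker-slots are needed — infeasible.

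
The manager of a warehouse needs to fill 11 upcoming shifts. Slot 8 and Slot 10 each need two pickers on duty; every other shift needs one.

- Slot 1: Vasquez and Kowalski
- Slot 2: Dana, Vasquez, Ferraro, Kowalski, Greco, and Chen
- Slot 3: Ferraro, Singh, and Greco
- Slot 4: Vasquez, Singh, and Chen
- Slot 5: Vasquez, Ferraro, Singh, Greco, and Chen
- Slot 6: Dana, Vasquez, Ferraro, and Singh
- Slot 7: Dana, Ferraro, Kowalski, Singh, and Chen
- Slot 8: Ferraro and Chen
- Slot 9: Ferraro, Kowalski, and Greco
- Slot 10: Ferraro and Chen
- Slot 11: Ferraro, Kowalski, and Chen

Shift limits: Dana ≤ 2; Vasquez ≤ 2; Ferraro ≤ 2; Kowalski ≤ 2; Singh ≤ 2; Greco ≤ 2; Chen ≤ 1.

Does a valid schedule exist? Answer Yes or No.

Total capacity is 13 and 13 slots are needed, so capacity alone doesn't rule it out.
Shifts {Slot 8, Slot 10} need 4 worker-slots in total, but the pickers available for any of those shifts (Ferraro and Chen) can supply at most 3 among them. So no valid schedule exists.

No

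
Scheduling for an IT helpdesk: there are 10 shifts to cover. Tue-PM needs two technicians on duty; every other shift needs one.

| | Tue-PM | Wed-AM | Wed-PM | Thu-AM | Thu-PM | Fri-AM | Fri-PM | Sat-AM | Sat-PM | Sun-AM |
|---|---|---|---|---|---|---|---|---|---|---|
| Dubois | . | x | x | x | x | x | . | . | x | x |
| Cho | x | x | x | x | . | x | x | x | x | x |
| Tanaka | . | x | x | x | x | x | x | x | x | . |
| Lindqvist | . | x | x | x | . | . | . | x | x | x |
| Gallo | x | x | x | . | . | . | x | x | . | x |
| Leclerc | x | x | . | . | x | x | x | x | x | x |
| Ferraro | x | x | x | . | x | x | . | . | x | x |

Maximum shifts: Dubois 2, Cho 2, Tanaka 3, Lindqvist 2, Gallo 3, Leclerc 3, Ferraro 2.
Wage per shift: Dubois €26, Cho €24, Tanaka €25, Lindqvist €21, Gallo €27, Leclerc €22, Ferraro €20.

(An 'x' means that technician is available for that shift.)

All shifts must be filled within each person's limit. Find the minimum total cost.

Picking the cheapest available technician for each shift independently would cost €226, but that ignores the shift limits.
An optimal schedule: Tue-PM→Leclerc+Cho, Wed-AM→Tanaka, Wed-PM→Cho, Thu-AM→Lindqvist, Thu-PM→Ferraro, Fri-AM→Ferraro, Fri-PM→Leclerc, Sat-AM→Lindqvist, Sat-PM→Tanaka, Sun-AM→Leclerc.
Total: 22 + 24 + 25 + 24 + 21 + 20 + 20 + 22 + 21 + 25 + 22 = €246.

€246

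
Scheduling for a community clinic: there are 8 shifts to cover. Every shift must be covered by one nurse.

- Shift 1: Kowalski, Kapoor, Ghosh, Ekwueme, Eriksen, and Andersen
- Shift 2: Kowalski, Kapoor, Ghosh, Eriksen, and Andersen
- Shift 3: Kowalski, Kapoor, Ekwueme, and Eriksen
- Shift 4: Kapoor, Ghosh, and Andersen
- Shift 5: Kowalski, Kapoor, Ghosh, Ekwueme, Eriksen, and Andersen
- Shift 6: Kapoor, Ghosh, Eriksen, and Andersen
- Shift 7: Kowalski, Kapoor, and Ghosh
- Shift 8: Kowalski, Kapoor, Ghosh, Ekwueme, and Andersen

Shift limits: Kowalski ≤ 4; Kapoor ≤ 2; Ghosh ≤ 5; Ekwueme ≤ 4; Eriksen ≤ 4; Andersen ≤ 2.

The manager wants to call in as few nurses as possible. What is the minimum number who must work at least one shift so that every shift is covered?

2

8 slots to fill and no one can take more than 5, so at least ⌈8/5⌉ = 2 nurses are needed.
Kowalski and Ghosh alone can cover everything: Shift 1→Kowalski, Shift 2→Kowalski, Shift 3→Kowalski, Shift 4→Ghosh, Shift 5→Kowalski, Shift 6→Ghosh, Shift 7→Ghosh, Shift 8→Ghosh.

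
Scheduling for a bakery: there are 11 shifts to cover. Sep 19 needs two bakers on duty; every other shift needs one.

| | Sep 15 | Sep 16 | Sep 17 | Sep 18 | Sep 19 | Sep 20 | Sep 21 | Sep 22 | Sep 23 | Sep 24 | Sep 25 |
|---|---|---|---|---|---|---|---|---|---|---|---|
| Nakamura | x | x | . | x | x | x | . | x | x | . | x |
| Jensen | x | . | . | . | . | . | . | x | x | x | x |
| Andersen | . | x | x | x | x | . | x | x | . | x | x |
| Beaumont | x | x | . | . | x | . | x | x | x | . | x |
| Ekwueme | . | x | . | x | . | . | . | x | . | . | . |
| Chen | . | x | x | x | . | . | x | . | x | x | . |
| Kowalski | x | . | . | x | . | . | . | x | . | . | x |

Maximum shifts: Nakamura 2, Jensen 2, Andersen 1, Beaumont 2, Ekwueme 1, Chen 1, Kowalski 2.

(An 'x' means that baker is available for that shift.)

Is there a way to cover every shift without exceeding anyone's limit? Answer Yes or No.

Total capacity is 2+2+1+2+1+1+2 = 11 but 12 worker-slots are needed — infeasible.

No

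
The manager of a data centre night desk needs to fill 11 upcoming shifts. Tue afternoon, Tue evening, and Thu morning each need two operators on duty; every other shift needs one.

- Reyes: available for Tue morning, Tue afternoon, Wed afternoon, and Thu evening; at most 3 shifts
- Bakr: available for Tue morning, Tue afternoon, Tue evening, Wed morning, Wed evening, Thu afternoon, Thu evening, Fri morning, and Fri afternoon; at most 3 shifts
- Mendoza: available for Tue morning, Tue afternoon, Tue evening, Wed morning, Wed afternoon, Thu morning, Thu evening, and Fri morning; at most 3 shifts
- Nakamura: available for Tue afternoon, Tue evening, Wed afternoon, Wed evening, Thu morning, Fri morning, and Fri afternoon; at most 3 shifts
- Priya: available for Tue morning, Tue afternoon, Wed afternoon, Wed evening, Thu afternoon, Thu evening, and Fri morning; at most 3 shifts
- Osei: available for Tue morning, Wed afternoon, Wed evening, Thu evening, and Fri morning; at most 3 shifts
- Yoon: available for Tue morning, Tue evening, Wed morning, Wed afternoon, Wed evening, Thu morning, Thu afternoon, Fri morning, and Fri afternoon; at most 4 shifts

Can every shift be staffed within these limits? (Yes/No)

Yes

One valid schedule: Tue morning→Reyes, Tue afternoon→Mendoza+Priya, Tue evening→Mendoza+Nakamura, Wed morning→Bakr, Wed afternoon→Reyes, Wed evening→Nakamura, Thu morning→Mendoza+Nakamura, Thu afternoon→Bakr, Thu evening→Reyes, Fri morning→Priya, Fri afternoon→Bakr.
Loads: Reyes 3/3, Bakr 3/3, Mendoza 3/3, Nakamura 3/3, Priya 2/3, Osei 0/3, Yoon 0/4 — all within limits.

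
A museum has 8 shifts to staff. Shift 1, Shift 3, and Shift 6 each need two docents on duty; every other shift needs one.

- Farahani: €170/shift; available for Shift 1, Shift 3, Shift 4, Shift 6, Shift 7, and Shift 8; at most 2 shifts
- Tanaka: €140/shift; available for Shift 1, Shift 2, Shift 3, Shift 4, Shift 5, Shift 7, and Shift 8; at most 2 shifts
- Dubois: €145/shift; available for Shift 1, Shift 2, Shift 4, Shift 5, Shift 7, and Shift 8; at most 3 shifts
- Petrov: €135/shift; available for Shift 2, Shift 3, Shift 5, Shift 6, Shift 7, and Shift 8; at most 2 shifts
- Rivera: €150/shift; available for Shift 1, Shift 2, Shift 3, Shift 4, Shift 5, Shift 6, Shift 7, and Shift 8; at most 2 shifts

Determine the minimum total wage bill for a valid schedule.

Picking the cheapest available docent for each shift independently would cost €1525, but that ignores the shift limits.
An optimal schedule: Shift 1→Dubois+Rivera, Shift 2→Tanaka, Shift 3→Petrov+Rivera, Shift 4→Farahani, Shift 5→Tanaka, Shift 6→Farahani+Petrov, Shift 7→Dubois, Shift 8→Dubois.
Total: 145 + 150 + 140 + 135 + 150 + 170 + 140 + 170 + 135 + 145 + 145 = €1625.

€1625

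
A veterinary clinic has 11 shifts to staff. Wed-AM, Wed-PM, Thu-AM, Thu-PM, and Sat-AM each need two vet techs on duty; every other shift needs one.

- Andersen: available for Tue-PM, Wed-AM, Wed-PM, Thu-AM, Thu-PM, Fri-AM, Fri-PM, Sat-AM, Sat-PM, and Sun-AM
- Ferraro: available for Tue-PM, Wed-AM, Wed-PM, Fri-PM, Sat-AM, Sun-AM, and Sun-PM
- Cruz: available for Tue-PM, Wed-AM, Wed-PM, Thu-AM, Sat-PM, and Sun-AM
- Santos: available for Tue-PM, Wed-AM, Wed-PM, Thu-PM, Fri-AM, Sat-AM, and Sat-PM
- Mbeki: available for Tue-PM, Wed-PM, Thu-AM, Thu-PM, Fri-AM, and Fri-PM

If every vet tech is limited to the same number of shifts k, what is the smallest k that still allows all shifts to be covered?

With 5 vet techs and 16 worker-slots to fill, someone must work at least ⌈16/5⌉ = 4 shifts, so k ≥ 4.
k = 4 works: Tue-PM→Ferraro, Wed-AM→Cruz+Santos, Wed-PM→Cruz+Santos, Thu-AM→Andersen+Cruz, Thu-PM→Andersen+Santos, Fri-AM→Andersen, Fri-PM→Andersen, Sat-AM→Ferraro+Santos, Sat-PM→Cruz, Sun-AM→Ferraro, Sun-PM→Ferraro.
Loads: Andersen 4, Ferraro 4, Cruz 4, Santos 4, Mbeki 0 — all ≤ 4.

4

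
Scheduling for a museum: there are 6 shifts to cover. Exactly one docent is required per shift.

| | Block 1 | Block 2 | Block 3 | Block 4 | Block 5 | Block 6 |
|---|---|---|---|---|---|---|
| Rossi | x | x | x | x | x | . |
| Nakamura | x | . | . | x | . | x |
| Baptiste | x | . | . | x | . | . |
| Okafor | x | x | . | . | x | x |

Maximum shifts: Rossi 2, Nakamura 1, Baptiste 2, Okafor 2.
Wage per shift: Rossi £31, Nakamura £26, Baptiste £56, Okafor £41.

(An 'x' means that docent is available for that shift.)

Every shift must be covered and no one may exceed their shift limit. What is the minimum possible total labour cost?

Block 3 can only be covered by Rossi, so that assignment is forced.
Picking the cheapest available docent for each shift independently would cost £171, but that ignores the shift limits.
An optimal schedule: Block 1→Okafor, Block 2→Rossi, Block 3→Rossi, Block 4→Baptiste, Block 5→Okafor, Block 6→Nakamura.
Total: 41 + 31 + 31 + 56 + 41 + 26 = £226.

£226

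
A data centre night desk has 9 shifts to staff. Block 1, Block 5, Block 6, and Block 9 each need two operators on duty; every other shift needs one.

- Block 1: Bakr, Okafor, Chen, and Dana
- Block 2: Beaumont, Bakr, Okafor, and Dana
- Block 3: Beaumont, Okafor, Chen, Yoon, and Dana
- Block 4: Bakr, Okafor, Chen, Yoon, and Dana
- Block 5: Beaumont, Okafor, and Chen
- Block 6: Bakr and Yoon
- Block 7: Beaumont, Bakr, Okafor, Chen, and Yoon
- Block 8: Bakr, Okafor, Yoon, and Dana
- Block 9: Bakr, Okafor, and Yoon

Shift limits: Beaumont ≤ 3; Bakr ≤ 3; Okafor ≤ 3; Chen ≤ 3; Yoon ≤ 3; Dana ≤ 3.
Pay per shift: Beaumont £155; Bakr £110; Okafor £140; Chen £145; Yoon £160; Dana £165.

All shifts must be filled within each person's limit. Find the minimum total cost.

£1810

Block 6 can only be covered by Bakr and Yoon, so that assignment is forced.
Picking the cheapest available operator for each shift independently would cost £1635, but that ignores the shift limits.
An optimal schedule: Block 1→Okafor+Chen, Block 2→Beaumont, Block 3→Beaumont, Block 4→Chen, Block 5→Okafor+Chen, Block 6→Bakr+Yoon, Block 7→Beaumont, Block 8→Bakr, Block 9→Bakr+Okafor.
Total: 140 + 145 + 155 + 155 + 145 + 140 + 145 + 110 + 160 + 155 + 110 + 110 + 140 = £1810.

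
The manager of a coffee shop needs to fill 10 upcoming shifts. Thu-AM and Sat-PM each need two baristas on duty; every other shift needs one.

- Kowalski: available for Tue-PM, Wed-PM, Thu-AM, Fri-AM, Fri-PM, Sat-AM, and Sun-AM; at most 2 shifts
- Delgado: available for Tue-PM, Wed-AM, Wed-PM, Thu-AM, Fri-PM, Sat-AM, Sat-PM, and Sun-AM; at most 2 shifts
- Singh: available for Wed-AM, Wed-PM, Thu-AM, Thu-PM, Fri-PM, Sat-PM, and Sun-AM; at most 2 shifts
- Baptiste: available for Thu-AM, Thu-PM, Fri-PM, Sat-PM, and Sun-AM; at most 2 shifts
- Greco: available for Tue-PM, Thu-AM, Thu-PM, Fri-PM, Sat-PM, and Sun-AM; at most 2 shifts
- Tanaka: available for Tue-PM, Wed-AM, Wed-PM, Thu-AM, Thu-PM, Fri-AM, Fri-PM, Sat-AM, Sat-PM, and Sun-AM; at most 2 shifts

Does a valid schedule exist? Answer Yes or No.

Yes

One valid schedule: Tue-PM→Delgado, Wed-AM→Delgado, Wed-PM→Singh, Thu-AM→Greco+Tanaka, Thu-PM→Singh, Fri-AM→Kowalski, Fri-PM→Baptiste, Sat-AM→Kowalski, Sat-PM→Greco+Tanaka, Sun-AM→Baptiste.
Loads: Kowalski 2/2, Delgado 2/2, Singh 2/2, Baptiste 2/2, Greco 2/2, Tanaka 2/2 — all within limits.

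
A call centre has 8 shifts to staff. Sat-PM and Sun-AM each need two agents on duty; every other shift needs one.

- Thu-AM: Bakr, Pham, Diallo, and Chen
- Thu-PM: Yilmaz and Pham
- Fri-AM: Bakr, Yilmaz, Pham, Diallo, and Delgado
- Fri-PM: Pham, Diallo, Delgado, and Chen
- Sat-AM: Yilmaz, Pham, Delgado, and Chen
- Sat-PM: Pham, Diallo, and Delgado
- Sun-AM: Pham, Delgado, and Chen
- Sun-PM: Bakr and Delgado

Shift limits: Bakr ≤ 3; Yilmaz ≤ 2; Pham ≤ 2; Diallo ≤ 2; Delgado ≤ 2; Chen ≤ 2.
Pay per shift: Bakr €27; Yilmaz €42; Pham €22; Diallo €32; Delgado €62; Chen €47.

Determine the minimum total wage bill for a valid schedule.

€320

Picking the cheapest available agent for each shift independently would cost €260, but that ignores the shift limits.
An optimal schedule: Thu-AM→Bakr, Thu-PM→Yilmaz, Fri-AM→Bakr, Fri-PM→Diallo, Sat-AM→Yilmaz, Sat-PM→Pham+Diallo, Sun-AM→Pham+Chen, Sun-PM→Bakr.
Total: 27 + 42 + 27 + 32 + 42 + 22 + 32 + 22 + 47 + 27 = €320.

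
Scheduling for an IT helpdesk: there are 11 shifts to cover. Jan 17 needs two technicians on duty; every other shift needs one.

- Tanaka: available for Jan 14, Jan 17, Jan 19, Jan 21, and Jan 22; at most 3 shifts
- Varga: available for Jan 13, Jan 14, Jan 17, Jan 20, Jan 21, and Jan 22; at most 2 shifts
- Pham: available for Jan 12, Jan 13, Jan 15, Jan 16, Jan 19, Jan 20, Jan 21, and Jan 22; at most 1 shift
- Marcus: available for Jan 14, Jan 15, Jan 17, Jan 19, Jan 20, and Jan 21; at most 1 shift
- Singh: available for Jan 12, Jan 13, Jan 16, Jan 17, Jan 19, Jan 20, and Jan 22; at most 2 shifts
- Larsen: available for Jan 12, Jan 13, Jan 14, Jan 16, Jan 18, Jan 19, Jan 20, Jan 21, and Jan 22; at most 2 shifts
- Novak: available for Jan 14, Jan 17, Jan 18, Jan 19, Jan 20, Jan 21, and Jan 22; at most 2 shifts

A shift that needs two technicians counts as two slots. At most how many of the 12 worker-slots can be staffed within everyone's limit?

12

Total capacity across all technicians is 3+2+1+1+2+2+2 = 13, and 12 slots are needed, so at most 12 can be filled.
An assignment achieving 12: Jan 12→Singh, Jan 13→Varga, Jan 14→Tanaka, Jan 15→Pham, Jan 16→Singh, Jan 17→Tanaka+Varga, Jan 18→Larsen, Jan 19→Tanaka, Jan 20→Marcus, Jan 21→Larsen, Jan 22→Novak.
Loads: Tanaka 3/3, Varga 2/2, Pham 1/1, Marcus 1/1, Singh 2/2, Larsen 2/2, Novak 1/2.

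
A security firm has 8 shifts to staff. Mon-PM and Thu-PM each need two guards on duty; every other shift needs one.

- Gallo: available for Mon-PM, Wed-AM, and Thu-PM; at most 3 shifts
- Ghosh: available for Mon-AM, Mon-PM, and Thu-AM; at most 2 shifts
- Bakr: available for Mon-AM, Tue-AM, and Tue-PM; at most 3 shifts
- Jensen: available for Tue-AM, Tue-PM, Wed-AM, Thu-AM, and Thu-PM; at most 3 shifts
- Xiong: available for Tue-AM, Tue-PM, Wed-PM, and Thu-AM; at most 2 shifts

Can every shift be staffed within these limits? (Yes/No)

Mon-PM can only be covered by Gallo and Ghosh, so that assignment is forced.
Wed-PM can only be covered by Xiong, so that assignment is forced.
Thu-PM can only be covered by Gallo and Jensen, so that assignment is forced.
One valid schedule: Mon-AM→Ghosh, Mon-PM→Gallo+Ghosh, Tue-AM→Bakr, Tue-PM→Bakr, Wed-AM→Gallo, Wed-PM→Xiong, Thu-AM→Jensen, Thu-PM→Gallo+Jensen.
Loads: Gallo 3/3, Ghosh 2/2, Bakr 2/3, Jensen 2/3, Xiong 1/2 — all within limits.

Yes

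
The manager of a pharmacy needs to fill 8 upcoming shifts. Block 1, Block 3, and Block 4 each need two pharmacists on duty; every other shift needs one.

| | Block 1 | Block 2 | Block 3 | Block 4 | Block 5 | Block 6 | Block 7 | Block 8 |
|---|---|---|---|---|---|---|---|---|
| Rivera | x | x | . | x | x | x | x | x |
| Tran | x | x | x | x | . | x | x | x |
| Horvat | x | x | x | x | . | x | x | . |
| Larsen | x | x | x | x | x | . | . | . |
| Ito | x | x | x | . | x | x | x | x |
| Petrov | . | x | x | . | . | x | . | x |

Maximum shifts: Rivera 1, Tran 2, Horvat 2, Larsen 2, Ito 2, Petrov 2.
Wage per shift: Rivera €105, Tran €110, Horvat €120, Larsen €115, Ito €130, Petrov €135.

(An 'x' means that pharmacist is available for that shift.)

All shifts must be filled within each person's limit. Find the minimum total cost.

€1325

Picking the cheapest available pharmacist for each shift independently would cost €1180, but that ignores the shift limits.
An optimal schedule: Block 1→Larsen+Ito, Block 2→Petrov, Block 3→Ito+Petrov, Block 4→Horvat+Larsen, Block 5→Rivera, Block 6→Horvat, Block 7→Tran, Block 8→Tran.
Total: 115 + 130 + 135 + 130 + 135 + 120 + 115 + 105 + 120 + 110 + 110 = €1325.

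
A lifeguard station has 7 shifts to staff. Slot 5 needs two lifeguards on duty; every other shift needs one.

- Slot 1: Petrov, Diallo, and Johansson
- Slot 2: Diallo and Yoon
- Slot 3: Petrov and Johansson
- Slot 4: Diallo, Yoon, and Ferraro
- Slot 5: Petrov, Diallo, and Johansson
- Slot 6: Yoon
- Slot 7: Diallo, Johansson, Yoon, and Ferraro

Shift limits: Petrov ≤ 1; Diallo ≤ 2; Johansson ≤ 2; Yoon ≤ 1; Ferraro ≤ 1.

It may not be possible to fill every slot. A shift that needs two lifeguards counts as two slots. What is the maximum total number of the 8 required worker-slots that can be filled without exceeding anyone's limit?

7

Total capacity across all lifeguards is 1+2+2+1+1 = 7, and 8 slots are needed, so at most 7 can be filled.
An assignment achieving 7: Slot 1→Diallo, Slot 2→Diallo, Slot 3→Petrov, Slot 4→Ferraro, Slot 5→Johansson, Slot 6→Yoon, Slot 7→Johansson.
Loads: Petrov 1/1, Diallo 2/2, Johansson 2/2, Yoon 1/1, Ferraro 1/1.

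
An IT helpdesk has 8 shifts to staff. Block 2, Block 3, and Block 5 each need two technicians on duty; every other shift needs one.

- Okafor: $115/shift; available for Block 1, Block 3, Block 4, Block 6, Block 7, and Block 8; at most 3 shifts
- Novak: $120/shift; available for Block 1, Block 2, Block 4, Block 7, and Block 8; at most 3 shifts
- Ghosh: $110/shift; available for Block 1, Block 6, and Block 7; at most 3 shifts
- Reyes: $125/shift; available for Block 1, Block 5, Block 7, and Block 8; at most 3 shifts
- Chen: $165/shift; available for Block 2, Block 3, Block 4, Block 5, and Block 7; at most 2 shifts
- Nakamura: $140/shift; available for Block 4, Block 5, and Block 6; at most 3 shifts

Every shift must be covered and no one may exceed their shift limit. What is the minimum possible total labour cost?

$1390

Block 2 can only be covered by Novak and Chen, so that assignment is forced.
Block 3 can only be covered by Okafor and Chen, so that assignment is forced.
Picking the cheapest available technician for each shift independently would cost $1390, and that bound is achievable.
An optimal schedule: Block 1→Ghosh, Block 2→Novak+Chen, Block 3→Okafor+Chen, Block 4→Okafor, Block 5→Reyes+Nakamura, Block 6→Ghosh, Block 7→Ghosh, Block 8→Okafor.
Total: 110 + 120 + 165 + 115 + 165 + 115 + 125 + 140 + 110 + 110 + 115 = $1390.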